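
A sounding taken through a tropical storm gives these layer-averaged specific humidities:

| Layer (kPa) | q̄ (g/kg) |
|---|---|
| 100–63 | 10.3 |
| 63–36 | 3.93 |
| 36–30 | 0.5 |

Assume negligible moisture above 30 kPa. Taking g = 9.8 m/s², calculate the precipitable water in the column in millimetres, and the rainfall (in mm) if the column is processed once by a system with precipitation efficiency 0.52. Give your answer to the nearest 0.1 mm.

Precipitable water is the column-integrated vapour mass per unit area: PW = (1/g) Σ q̄ Δp, with q in kg/kg and Δp in Pa (1 kg/m² of water = 1 mm).
Layer 100–63 kPa: Δp = 370 hPa = 37000 Pa, q̄ = 0.0103 kg/kg → 0.0103 × 37000 / 9.8 = 38.89 mm
Layer 63–36 kPa: Δp = 270 hPa = 27000 Pa, q̄ = 0.00393 kg/kg → 0.00393 × 27000 / 9.8 = 10.83 mm
Layer 36–30 kPa: Δp = 60 hPa = 6000 Pa, q̄ = 0.0005 kg/kg → 0.0005 × 6000 / 9.8 = 0.31 mm
PW = 38.89 + 10.83 + 0.31 = 50.03 ≈ 50.0 mm.
Rainfall = ε × PW = 0.52 × 50.0 = 26.0 mm.

PW ≈ 50.0 mm; rainfall ≈ 26.0 mm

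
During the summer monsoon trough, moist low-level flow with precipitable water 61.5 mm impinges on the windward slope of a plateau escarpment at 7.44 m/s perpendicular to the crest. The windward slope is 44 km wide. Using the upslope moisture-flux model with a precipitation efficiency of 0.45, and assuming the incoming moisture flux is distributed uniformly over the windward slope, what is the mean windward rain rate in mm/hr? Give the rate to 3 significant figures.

Incoming column moisture flux per unit ridge length: F = V × PW = 7.44 × 61.5 = 457.56 mm·m/s.
Spread over the 44 km slope with efficiency ε = 0.45: R = ε·F/W = 0.45 × 457.56 / 44000 m = 4.680e-03 mm/s.
R = 4.680e-03 × 3600 = 16.8 mm/hr.

R ≈ 16.8 mm/hr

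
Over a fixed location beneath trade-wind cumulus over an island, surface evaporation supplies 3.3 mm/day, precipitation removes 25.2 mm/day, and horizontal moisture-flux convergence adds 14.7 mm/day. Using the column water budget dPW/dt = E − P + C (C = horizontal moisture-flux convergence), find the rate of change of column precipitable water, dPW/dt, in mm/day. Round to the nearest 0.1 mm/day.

dPW/dt ≈ -7.2 mm/day

dPW/dt = E − P + C = 3.3 − 25.2 + (14.7) = -7.2 mm/day.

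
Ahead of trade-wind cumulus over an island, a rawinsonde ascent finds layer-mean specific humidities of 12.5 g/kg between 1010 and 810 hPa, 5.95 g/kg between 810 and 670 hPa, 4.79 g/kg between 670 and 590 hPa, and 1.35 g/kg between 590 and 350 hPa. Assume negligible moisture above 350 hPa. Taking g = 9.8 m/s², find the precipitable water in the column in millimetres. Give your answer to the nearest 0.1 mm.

PW ≈ 41.2 mm

Precipitable water is the column-integrated vapour mass per unit area: PW = (1/g) Σ q̄ Δp, with q in kg/kg and Δp in Pa (1 kg/m² of water = 1 mm).
Layer 1010–810 hPa: Δp = 200 hPa = 20000 Pa, q̄ = 0.0125 kg/kg → 0.0125 × 20000 / 9.8 = 25.51 mm
Layer 810–670 hPa: Δp = 140 hPa = 14000 Pa, q̄ = 0.00595 kg/kg → 0.00595 × 14000 / 9.8 = 8.50 mm
Layer 670–590 hPa: Δp = 80 hPa = 8000 Pa, q̄ = 0.00479 kg/kg → 0.00479 × 8000 / 9.8 = 3.91 mm
Layer 590–350 hPa: Δp = 240 hPa = 24000 Pa, q̄ = 0.00135 kg/kg → 0.00135 × 24000 / 9.8 = 3.31 mm
PW = 25.51 + 8.50 + 3.91 + 3.31 = 41.23 ≈ 41.2 mm.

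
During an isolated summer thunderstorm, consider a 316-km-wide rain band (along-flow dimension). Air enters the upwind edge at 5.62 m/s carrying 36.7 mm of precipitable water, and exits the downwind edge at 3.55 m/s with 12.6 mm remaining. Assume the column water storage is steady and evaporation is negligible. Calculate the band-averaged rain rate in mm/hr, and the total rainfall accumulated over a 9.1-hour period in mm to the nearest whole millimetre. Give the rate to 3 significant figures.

Column moisture flux per unit crosswind length is F = V × PW.
Inflow: F_in = 5.62 × 36.7 = 206.254 mm·m/s
Outflow: F_out = 3.55 × 12.6 = 44.73 mm·m/s
Steady-state rate R = (F_in − F_out)/L = (206.254 − 44.73) / 316000 m = 5.112e-04 mm/s.
R = 5.112e-04 × 3600 = 1.84 mm/hr.
Over 9.1 h: total = 1.84 × 9.1 = 16.744 ≈ 17 mm.

R ≈ 1.84 mm/hr; total ≈ 17 mm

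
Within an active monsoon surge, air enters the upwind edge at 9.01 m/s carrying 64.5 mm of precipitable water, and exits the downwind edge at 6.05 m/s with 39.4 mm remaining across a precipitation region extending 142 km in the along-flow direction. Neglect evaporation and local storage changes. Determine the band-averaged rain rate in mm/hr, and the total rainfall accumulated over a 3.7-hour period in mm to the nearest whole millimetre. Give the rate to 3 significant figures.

R ≈ 8.69 mm/hr; total ≈ 32 mm

Column moisture flux per unit crosswind length is F = V × PW.
Inflow: F_in = 9.01 × 64.5 = 581.145 mm·m/s
Outflow: F_out = 6.05 × 39.4 = 238.37 mm·m/s
Steady-state rate R = (F_in − F_out)/L = (581.145 − 238.37) / 142000 m = 2.414e-03 mm/s.
R = 2.414e-03 × 3600 = 8.69 mm/hr.
Over 3.7 h: total = 8.69 × 3.7 = 32.153 ≈ 32 mm.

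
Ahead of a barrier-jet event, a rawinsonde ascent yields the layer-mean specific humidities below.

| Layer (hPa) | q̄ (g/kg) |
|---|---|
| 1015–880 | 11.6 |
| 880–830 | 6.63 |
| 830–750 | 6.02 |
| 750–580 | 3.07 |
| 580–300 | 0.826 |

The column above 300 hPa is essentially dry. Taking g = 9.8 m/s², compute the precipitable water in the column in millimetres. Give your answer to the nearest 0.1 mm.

Precipitable water is the column-integrated vapour mass per unit area: PW = (1/g) Σ q̄ Δp, with q in kg/kg and Δp in Pa (1 kg/m² of water = 1 mm).
Layer 1015–880 hPa: Δp = 135 hPa = 13500 Pa, q̄ = 0.0116 kg/kg → 0.0116 × 13500 / 9.8 = 15.98 mm
Layer 880–830 hPa: Δp = 50 hPa = 5000 Pa, q̄ = 0.00663 kg/kg → 0.00663 × 5000 / 9.8 = 3.38 mm
Layer 830–750 hPa: Δp = 80 hPa = 8000 Pa, q̄ = 0.00602 kg/kg → 0.00602 × 8000 / 9.8 = 4.91 mm
Layer 750–580 hPa: Δp = 170 hPa = 17000 Pa, q̄ = 0.00307 kg/kg → 0.00307 × 17000 / 9.8 = 5.33 mm
Layer 580–300 hPa: Δp = 280 hPa = 28000 Pa, q̄ = 0.000826 kg/kg → 0.000826 × 28000 / 9.8 = 2.36 mm
PW = 15.98 + 3.38 + 4.91 + 5.33 + 2.36 = 31.96 ≈ 32.0 mm.

PW ≈ 32.0 mm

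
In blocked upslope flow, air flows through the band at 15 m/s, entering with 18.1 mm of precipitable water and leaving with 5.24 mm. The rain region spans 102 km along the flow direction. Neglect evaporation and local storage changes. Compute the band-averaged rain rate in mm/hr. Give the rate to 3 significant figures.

R ≈ 6.81 mm/hr

Column moisture flux per unit crosswind length is F = V × PW.
Inflow: F_in = 15 × 18.1 = 271.5 mm·m/s
Outflow: F_out = 15 × 5.24 = 78.6 mm·m/s
Steady-state rate R = (F_in − F_out)/L = (271.5 − 78.6) / 102000 m = 1.891e-03 mm/s.
R = 1.891e-03 × 3600 = 6.81 mm/hr.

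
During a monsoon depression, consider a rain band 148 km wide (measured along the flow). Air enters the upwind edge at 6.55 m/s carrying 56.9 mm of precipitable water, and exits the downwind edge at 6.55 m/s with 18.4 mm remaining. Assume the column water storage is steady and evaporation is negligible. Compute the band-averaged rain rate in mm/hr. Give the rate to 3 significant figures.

R ≈ 6.13 mm/hr

Column moisture flux per unit crosswind length is F = V × PW.
Inflow: F_in = 6.55 × 56.9 = 372.695 mm·m/s
Outflow: F_out = 6.55 × 18.4 = 120.52 mm·m/s
Steady-state rate R = (F_in − F_out)/L = (372.695 − 120.52) / 148000 m = 1.704e-03 mm/s.
R = 1.704e-03 × 3600 = 6.13 mm/hr.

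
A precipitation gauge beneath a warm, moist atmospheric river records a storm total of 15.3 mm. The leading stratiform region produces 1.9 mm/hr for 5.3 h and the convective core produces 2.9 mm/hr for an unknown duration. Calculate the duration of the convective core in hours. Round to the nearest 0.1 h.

Known phases: 1.9 × 5.3 = 10.07 mm.
Remaining depth = 15.3 − 10.07 = 5.23 mm.
Duration = 5.23 / 2.9 = 1.8 h.

duration ≈ 1.8 h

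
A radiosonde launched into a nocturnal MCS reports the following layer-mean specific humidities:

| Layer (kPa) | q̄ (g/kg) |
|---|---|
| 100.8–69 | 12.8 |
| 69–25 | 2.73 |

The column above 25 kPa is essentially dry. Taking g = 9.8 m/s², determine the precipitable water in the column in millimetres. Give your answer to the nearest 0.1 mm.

PW ≈ 53.8 mm

Precipitable water is the column-integrated vapour mass per unit area: PW = (1/g) Σ q̄ Δp, with q in kg/kg and Δp in Pa (1 kg/m² of water = 1 mm).
Layer 100.8–69 kPa: Δp = 318 hPa = 31800 Pa, q̄ = 0.0128 kg/kg → 0.0128 × 31800 / 9.8 = 41.53 mm
Layer 69–25 kPa: Δp = 440 hPa = 44000 Pa, q̄ = 0.00273 kg/kg → 0.00273 × 44000 / 9.8 = 12.26 mm
PW = 41.53 + 12.26 = 53.79 ≈ 53.8 mm.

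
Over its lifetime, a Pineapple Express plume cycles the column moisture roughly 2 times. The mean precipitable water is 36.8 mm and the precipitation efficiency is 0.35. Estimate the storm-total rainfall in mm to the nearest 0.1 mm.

Each cycle deposits ε × PW = 0.35 × 36.8 = 12.88 mm.
Over 2 cycles: 2 × 12.88 = 25.8 mm.

rainfall ≈ 25.8 mm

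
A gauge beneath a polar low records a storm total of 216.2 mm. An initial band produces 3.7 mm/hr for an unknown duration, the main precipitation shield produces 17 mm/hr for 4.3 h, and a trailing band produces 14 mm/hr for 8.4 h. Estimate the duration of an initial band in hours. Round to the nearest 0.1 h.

Known phases: 17 × 4.3 + 14 × 8.4 = 73.1 + 117.6 = 190.7 mm.
Remaining depth = 216.2 − 190.7 = 25.5 mm.
Duration = 25.5 / 3.7 = 6.9 h.

duration ≈ 6.9 h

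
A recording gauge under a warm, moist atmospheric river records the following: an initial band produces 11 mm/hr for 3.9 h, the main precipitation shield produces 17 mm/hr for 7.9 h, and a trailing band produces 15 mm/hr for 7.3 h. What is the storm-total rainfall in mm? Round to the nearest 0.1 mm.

total ≈ 286.7 mm

Total = Σ Rᵢ Δtᵢ = 11 × 3.9 + 17 × 7.9 + 15 × 7.3
      = 42.9 + 134.3 + 109.5 = 286.7 mm.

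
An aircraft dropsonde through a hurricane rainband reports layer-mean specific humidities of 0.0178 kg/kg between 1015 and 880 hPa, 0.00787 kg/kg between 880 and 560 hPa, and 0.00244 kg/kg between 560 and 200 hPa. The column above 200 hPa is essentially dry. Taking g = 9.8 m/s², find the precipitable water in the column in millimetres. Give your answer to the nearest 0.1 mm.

PW ≈ 59.2 mm

Precipitable water is the column-integrated vapour mass per unit area: PW = (1/g) Σ q̄ Δp, with q in kg/kg and Δp in Pa (1 kg/m² of water = 1 mm).
Layer 1015–880 hPa: Δp = 135 hPa = 13500 Pa, q̄ = 0.0178 kg/kg → 0.0178 × 13500 / 9.8 = 24.52 mm
Layer 880–560 hPa: Δp = 320 hPa = 32000 Pa, q̄ = 0.00787 kg/kg → 0.00787 × 32000 / 9.8 = 25.70 mm
Layer 560–200 hPa: Δp = 360 hPa = 36000 Pa, q̄ = 0.00244 kg/kg → 0.00244 × 36000 / 9.8 = 8.96 mm
PW = 24.52 + 25.70 + 8.96 = 59.18 ≈ 59.2 mm.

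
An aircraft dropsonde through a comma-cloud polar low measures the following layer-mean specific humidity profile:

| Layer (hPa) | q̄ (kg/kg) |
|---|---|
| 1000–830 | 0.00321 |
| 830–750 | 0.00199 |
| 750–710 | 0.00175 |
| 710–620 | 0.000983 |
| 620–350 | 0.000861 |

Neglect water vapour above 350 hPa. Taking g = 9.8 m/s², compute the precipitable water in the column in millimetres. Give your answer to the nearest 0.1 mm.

Precipitable water is the column-integrated vapour mass per unit area: PW = (1/g) Σ q̄ Δp, with q in kg/kg and Δp in Pa (1 kg/m² of water = 1 mm).
Layer 1000–830 hPa: Δp = 170 hPa = 17000 Pa, q̄ = 0.00321 kg/kg → 0.00321 × 17000 / 9.8 = 5.57 mm
Layer 830–750 hPa: Δp = 80 hPa = 8000 Pa, q̄ = 0.00199 kg/kg → 0.00199 × 8000 / 9.8 = 1.62 mm
Layer 750–710 hPa: Δp = 40 hPa = 4000 Pa, q̄ = 0.00175 kg/kg → 0.00175 × 4000 / 9.8 = 0.71 mm
Layer 710–620 hPa: Δp = 90 hPa = 9000 Pa, q̄ = 0.000983 kg/kg → 0.000983 × 9000 / 9.8 = 0.90 mm
Layer 620–350 hPa: Δp = 270 hPa = 27000 Pa, q̄ = 0.000861 kg/kg → 0.000861 × 27000 / 9.8 = 2.37 mm
PW = 5.57 + 1.62 + 0.71 + 0.90 + 2.37 = 11.17 ≈ 11.2 mm.

PW ≈ 11.2 mm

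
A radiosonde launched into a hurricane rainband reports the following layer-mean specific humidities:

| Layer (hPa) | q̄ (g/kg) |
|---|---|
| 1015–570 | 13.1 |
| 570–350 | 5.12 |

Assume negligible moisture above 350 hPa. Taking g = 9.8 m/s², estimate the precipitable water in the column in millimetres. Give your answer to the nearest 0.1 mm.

Precipitable water is the column-integrated vapour mass per unit area: PW = (1/g) Σ q̄ Δp, with q in kg/kg and Δp in Pa (1 kg/m² of water = 1 mm).
Layer 1015–570 hPa: Δp = 445 hPa = 44500 Pa, q̄ = 0.0131 kg/kg → 0.0131 × 44500 / 9.8 = 59.48 mm
Layer 570–350 hPa: Δp = 220 hPa = 22000 Pa, q̄ = 0.00512 kg/kg → 0.00512 × 22000 / 9.8 = 11.49 mm
PW = 59.48 + 11.49 = 70.97 ≈ 71.0 mm.

PW ≈ 71.0 mm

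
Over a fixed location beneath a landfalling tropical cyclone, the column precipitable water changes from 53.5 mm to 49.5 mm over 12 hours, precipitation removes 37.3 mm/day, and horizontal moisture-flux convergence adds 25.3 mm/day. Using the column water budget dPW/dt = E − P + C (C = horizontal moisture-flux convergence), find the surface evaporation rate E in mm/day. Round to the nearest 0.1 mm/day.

dPW/dt = (49.5 − 53.5) mm / (12/24 day) = -8.000 mm/day.
E = dPW/dt + P − C = (-8.000) + 37.3 − (25.3) = 4.0 mm/day.

E ≈ 4.0 mm/day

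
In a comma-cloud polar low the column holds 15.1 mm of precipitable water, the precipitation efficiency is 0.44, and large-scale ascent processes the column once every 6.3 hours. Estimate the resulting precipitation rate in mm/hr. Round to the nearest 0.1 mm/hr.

Each overturning extracts ε × PW = 0.44 × 15.1 = 6.644 mm.
Rate = ε·PW / τ = 6.644 / 6.3 h = 1.1 mm/hr.

R ≈ 1.1 mm/hr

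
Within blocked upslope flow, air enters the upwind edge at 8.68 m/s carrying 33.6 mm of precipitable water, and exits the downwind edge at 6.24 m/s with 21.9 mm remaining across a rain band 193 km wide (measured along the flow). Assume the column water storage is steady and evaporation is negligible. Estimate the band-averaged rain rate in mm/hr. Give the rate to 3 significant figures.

Column moisture flux per unit crosswind length is F = V × PW.
Inflow: F_in = 8.68 × 33.6 = 291.648 mm·m/s
Outflow: F_out = 6.24 × 21.9 = 136.656 mm·m/s
Steady-state rate R = (F_in − F_out)/L = (291.648 − 136.656) / 193000 m = 8.031e-04 mm/s.
R = 8.031e-04 × 3600 = 2.89 mm/hr.

R ≈ 2.89 mm/hr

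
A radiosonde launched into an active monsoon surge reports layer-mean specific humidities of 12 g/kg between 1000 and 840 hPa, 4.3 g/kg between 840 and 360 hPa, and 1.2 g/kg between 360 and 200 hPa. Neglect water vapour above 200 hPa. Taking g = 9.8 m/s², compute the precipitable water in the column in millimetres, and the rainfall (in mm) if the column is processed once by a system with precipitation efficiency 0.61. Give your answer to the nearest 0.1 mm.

PW ≈ 42.6 mm; rainfall ≈ 26.0 mm

Precipitable water is the column-integrated vapour mass per unit area: PW = (1/g) Σ q̄ Δp, with q in kg/kg and Δp in Pa (1 kg/m² of water = 1 mm).
Layer 1000–840 hPa: Δp = 160 hPa = 16000 Pa, q̄ = 0.012 kg/kg → 0.012 × 16000 / 9.8 = 19.59 mm
Layer 840–360 hPa: Δp = 480 hPa = 48000 Pa, q̄ = 0.0043 kg/kg → 0.0043 × 48000 / 9.8 = 21.06 mm
Layer 360–200 hPa: Δp = 160 hPa = 16000 Pa, q̄ = 0.0012 kg/kg → 0.0012 × 16000 / 9.8 = 1.96 mm
PW = 19.59 + 21.06 + 1.96 = 42.61 ≈ 42.6 mm.
Rainfall = ε × PW = 0.61 × 42.6 = 26.0 mm.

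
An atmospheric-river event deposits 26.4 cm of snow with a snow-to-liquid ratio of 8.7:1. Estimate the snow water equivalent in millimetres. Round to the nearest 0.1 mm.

SWE = snow depth / ratio = 26.4 cm / 8.7 = 3.034 cm = 30.3 mm.

SWE ≈ 30.3 mm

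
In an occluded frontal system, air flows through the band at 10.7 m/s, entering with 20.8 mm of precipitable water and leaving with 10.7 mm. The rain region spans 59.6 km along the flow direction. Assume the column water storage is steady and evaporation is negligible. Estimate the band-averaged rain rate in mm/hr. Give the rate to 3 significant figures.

Column moisture flux per unit crosswind length is F = V × PW.
Inflow: F_in = 10.7 × 20.8 = 222.56 mm·m/s
Outflow: F_out = 10.7 × 10.7 = 114.49 mm·m/s
Steady-state rate R = (F_in − F_out)/L = (222.56 − 114.49) / 59600 m = 1.813e-03 mm/s.
R = 1.813e-03 × 3600 = 6.53 mm/hr.

R ≈ 6.53 mm/hr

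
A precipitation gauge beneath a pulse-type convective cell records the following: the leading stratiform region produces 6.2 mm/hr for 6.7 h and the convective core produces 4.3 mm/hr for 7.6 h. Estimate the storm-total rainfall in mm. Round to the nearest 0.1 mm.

total ≈ 74.2 mm

Total = Σ Rᵢ Δtᵢ = 6.2 × 6.7 + 4.3 × 7.6
      = 41.54 + 32.68 = 74.2 mm.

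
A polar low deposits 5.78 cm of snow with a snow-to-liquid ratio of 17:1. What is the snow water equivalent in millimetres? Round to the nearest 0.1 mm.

SWE = snow depth / ratio = 5.78 cm / 17 = 0.340 cm = 3.4 mm.

SWE ≈ 3.4 mm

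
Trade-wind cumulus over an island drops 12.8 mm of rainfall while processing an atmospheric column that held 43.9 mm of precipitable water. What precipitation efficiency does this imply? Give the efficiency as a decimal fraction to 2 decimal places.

ε ≈ 0.29

ε = rainfall / PW = 12.8 / 43.9 = 0.29.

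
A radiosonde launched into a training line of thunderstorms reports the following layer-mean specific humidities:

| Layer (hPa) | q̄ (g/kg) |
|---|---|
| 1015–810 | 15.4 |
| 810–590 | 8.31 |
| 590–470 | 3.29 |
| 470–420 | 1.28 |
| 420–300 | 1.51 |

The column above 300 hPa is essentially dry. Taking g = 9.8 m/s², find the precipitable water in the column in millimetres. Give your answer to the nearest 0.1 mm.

Precipitable water is the column-integrated vapour mass per unit area: PW = (1/g) Σ q̄ Δp, with q in kg/kg and Δp in Pa (1 kg/m² of water = 1 mm).
Layer 1015–810 hPa: Δp = 205 hPa = 20500 Pa, q̄ = 0.0154 kg/kg → 0.0154 × 20500 / 9.8 = 32.21 mm
Layer 810–590 hPa: Δp = 220 hPa = 22000 Pa, q̄ = 0.00831 kg/kg → 0.00831 × 22000 / 9.8 = 18.66 mm
Layer 590–470 hPa: Δp = 120 hPa = 12000 Pa, q̄ = 0.00329 kg/kg → 0.00329 × 12000 / 9.8 = 4.03 mm
Layer 470–420 hPa: Δp = 50 hPa = 5000 Pa, q̄ = 0.00128 kg/kg → 0.00128 × 5000 / 9.8 = 0.65 mm
Layer 420–300 hPa: Δp = 120 hPa = 12000 Pa, q̄ = 0.00151 kg/kg → 0.00151 × 12000 / 9.8 = 1.85 mm
PW = 32.21 + 18.66 + 4.03 + 0.65 + 1.85 = 57.40 ≈ 57.4 mm.

PW ≈ 57.4 mm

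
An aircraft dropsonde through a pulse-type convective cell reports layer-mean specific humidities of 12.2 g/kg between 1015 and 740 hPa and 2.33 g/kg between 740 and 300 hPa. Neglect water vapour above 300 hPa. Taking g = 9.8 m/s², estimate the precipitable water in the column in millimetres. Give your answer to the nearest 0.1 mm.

PW ≈ 44.7 mm

Precipitable water is the column-integrated vapour mass per unit area: PW = (1/g) Σ q̄ Δp, with q in kg/kg and Δp in Pa (1 kg/m² of water = 1 mm).
Layer 1015–740 hPa: Δp = 275 hPa = 27500 Pa, q̄ = 0.0122 kg/kg → 0.0122 × 27500 / 9.8 = 34.23 mm
Layer 740–300 hPa: Δp = 440 hPa = 44000 Pa, q̄ = 0.00233 kg/kg → 0.00233 × 44000 / 9.8 = 10.46 mm
PW = 34.23 + 10.46 = 44.69 ≈ 44.7 mm.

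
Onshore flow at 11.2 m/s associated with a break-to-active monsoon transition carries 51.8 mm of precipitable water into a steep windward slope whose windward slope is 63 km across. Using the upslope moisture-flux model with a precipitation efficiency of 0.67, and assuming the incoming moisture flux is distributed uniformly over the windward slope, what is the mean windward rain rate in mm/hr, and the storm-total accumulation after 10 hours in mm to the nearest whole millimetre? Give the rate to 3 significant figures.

R ≈ 22.2 mm/hr; total ≈ 222 mm

Incoming column moisture flux per unit ridge length: F = V × PW = 11.2 × 51.8 = 580.16 mm·m/s.
Spread over the 63 km slope with efficiency ε = 0.67: R = ε·F/W = 0.67 × 580.16 / 63000 m = 6.170e-03 mm/s.
R = 6.170e-03 × 3600 = 22.2 mm/hr.
Over 10 h: total = 22.2 × 10 = 222 mm.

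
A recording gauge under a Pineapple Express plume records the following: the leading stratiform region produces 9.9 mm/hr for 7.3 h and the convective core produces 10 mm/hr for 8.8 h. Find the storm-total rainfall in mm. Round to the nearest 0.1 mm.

total ≈ 160.3 mm

Total = Σ Rᵢ Δtᵢ = 9.9 × 7.3 + 10 × 8.8
      = 72.27 + 88 = 160.3 mm.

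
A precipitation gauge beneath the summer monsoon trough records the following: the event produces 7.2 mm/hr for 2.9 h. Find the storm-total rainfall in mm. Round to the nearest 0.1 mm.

total ≈ 20.9 mm

Total = Σ Rᵢ Δtᵢ = 7.2 × 2.9
      = 20.88 = 20.9 mm.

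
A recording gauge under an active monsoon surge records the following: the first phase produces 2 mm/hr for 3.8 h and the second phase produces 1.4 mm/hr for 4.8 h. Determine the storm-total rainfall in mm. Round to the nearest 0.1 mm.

Total = Σ Rᵢ Δtᵢ = 2 × 3.8 + 1.4 × 4.8
      = 7.6 + 6.72 = 14.3 mm.

total ≈ 14.3 mm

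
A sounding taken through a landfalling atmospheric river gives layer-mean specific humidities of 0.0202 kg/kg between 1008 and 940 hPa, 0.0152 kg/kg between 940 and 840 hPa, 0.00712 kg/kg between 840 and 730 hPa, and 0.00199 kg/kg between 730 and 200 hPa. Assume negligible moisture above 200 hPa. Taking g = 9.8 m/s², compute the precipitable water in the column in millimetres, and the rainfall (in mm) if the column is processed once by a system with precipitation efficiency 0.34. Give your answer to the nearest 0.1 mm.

Precipitable water is the column-integrated vapour mass per unit area: PW = (1/g) Σ q̄ Δp, with q in kg/kg and Δp in Pa (1 kg/m² of water = 1 mm).
Layer 1008–940 hPa: Δp = 68 hPa = 6800 Pa, q̄ = 0.0202 kg/kg → 0.0202 × 6800 / 9.8 = 14.02 mm
Layer 940–840 hPa: Δp = 100 hPa = 10000 Pa, q̄ = 0.0152 kg/kg → 0.0152 × 10000 / 9.8 = 15.51 mm
Layer 840–730 hPa: Δp = 110 hPa = 11000 Pa, q̄ = 0.00712 kg/kg → 0.00712 × 11000 / 9.8 = 7.99 mm
Layer 730–200 hPa: Δp = 530 hPa = 53000 Pa, q̄ = 0.00199 kg/kg → 0.00199 × 53000 / 9.8 = 10.76 mm
PW = 14.02 + 15.51 + 7.99 + 10.76 = 48.28 ≈ 48.3 mm.
Rainfall = ε × PW = 0.34 × 48.3 = 16.4 mm.

PW ≈ 48.3 mm; rainfall ≈ 16.4 mm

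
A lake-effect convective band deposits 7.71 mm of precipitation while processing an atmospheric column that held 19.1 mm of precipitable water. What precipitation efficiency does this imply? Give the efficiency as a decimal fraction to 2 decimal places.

ε = precipitation / PW = 7.71 / 19.1 = 0.40.

ε ≈ 0.40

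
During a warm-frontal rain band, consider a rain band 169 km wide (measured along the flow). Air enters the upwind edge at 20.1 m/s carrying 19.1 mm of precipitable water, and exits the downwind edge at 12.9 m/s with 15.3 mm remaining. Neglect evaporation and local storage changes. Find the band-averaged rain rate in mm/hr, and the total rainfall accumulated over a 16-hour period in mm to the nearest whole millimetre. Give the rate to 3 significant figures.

Column moisture flux per unit crosswind length is F = V × PW.
Inflow: F_in = 20.1 × 19.1 = 383.91 mm·m/s
Outflow: F_out = 12.9 × 15.3 = 197.37 mm·m/s
Steady-state rate R = (F_in − F_out)/L = (383.91 − 197.37) / 169000 m = 1.104e-03 mm/s.
R = 1.104e-03 × 3600 = 3.97 mm/hr.
Over 16 h: total = 3.97 × 16 = 63.52 ≈ 64 mm.

R ≈ 3.97 mm/hr; total ≈ 64 mm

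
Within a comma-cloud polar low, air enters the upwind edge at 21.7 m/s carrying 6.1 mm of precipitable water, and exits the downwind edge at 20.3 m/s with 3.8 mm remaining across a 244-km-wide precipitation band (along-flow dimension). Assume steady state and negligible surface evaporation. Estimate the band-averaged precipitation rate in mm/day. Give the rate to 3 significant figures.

R ≈ 19.6 mm/day

Column moisture flux per unit crosswind length is F = V × PW.
Inflow: F_in = 21.7 × 6.1 = 132.37 mm·m/s
Outflow: F_out = 20.3 × 3.8 = 77.14 mm·m/s
Steady-state rate R = (F_in − F_out)/L = (132.37 − 77.14) / 244000 m = 2.264e-04 mm/s.
R = 2.264e-04 × 3600 × 24 = 19.6 mm/day.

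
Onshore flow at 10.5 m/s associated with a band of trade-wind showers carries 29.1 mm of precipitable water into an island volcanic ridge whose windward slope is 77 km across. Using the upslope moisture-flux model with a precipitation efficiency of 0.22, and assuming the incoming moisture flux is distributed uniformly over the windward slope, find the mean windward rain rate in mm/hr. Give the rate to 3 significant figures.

R ≈ 3.14 mm/hr

Incoming column moisture flux per unit ridge length: F = V × PW = 10.5 × 29.1 = 305.55 mm·m/s.
Spread over the 77 km slope with efficiency ε = 0.22: R = ε·F/W = 0.22 × 305.55 / 77000 m = 8.730e-04 mm/s.
R = 8.730e-04 × 3600 = 3.14 mm/hr.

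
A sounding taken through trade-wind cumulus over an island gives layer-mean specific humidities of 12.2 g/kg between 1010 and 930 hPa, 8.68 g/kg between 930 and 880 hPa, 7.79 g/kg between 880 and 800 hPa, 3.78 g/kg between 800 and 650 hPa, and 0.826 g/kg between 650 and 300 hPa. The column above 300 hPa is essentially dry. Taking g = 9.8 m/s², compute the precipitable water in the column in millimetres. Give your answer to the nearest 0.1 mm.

Precipitable water is the column-integrated vapour mass per unit area: PW = (1/g) Σ q̄ Δp, with q in kg/kg and Δp in Pa (1 kg/m² of water = 1 mm).
Layer 1010–930 hPa: Δp = 80 hPa = 8000 Pa, q̄ = 0.0122 kg/kg → 0.0122 × 8000 / 9.8 = 9.96 mm
Layer 930–880 hPa: Δp = 50 hPa = 5000 Pa, q̄ = 0.00868 kg/kg → 0.00868 × 5000 / 9.8 = 4.43 mm
Layer 880–800 hPa: Δp = 80 hPa = 8000 Pa, q̄ = 0.00779 kg/kg → 0.00779 × 8000 / 9.8 = 6.36 mm
Layer 800–650 hPa: Δp = 150 hPa = 15000 Pa, q̄ = 0.00378 kg/kg → 0.00378 × 15000 / 9.8 = 5.79 mm
Layer 650–300 hPa: Δp = 350 hPa = 35000 Pa, q̄ = 0.000826 kg/kg → 0.000826 × 35000 / 9.8 = 2.95 mm
PW = 9.96 + 4.43 + 6.36 + 5.79 + 2.95 = 29.49 ≈ 29.5 mm.

PW ≈ 29.5 mm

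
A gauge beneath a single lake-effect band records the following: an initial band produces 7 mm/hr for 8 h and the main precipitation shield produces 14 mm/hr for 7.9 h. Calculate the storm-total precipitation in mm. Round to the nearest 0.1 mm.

Total = Σ Rᵢ Δtᵢ = 7 × 8 + 14 × 7.9
      = 56 + 110.6 = 166.6 mm.

total ≈ 166.6 mm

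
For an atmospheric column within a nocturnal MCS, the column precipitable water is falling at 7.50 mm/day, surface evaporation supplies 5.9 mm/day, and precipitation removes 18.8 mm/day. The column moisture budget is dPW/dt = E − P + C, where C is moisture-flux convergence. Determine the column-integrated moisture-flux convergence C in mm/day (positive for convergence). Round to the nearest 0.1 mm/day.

C ≈ 5.4 mm/day

dPW/dt = -7.50 mm/day.
C = dPW/dt − E + P = (-7.50) − 5.9 + 18.8 = 5.4 mm/day.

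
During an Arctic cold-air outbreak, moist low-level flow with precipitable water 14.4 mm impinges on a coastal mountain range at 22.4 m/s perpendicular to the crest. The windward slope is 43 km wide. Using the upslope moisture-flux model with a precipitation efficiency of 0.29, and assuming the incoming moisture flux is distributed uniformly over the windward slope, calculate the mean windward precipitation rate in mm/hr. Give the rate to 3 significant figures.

Incoming column moisture flux per unit ridge length: F = V × PW = 22.4 × 14.4 = 322.56 mm·m/s.
Spread over the 43 km slope with efficiency ε = 0.29: R = ε·F/W = 0.29 × 322.56 / 43000 m = 2.175e-03 mm/s.
R = 2.175e-03 × 3600 = 7.83 mm/hr.

R ≈ 7.83 mm/hr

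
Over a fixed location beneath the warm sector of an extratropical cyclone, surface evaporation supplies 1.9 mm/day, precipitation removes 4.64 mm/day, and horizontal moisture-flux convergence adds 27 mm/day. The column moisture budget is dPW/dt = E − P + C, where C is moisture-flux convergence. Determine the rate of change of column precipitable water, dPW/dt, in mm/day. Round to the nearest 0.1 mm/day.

dPW/dt = E − P + C = 1.9 − 4.64 + (27) = 24.3 mm/day.

dPW/dt ≈ 24.3 mm/day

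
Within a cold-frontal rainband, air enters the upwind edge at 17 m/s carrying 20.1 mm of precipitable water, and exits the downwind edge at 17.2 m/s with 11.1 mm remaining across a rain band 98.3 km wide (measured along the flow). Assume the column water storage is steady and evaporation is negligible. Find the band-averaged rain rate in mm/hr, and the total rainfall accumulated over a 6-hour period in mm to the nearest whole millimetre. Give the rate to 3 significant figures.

R ≈ 5.52 mm/hr; total ≈ 33 mm

Column moisture flux per unit crosswind length is F = V × PW.
Inflow: F_in = 17 × 20.1 = 341.7 mm·m/s
Outflow: F_out = 17.2 × 11.1 = 190.92 mm·m/s
Steady-state rate R = (F_in − F_out)/L = (341.7 − 190.92) / 98300 m = 1.534e-03 mm/s.
R = 1.534e-03 × 3600 = 5.52 mm/hr.
Over 6 h: total = 5.52 × 6 = 33.12 ≈ 33 mm.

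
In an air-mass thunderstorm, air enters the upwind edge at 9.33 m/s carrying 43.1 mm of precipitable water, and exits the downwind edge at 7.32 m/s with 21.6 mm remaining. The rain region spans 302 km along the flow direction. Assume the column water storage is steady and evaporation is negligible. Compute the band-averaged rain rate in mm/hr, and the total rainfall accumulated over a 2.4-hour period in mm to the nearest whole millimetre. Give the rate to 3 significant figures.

R ≈ 2.91 mm/hr; total ≈ 7 mm

Column moisture flux per unit crosswind length is F = V × PW.
Inflow: F_in = 9.33 × 43.1 = 402.123 mm·m/s
Outflow: F_out = 7.32 × 21.6 = 158.112 mm·m/s
Steady-state rate R = (F_in − F_out)/L = (402.123 − 158.112) / 302000 m = 8.080e-04 mm/s.
R = 8.080e-04 × 3600 = 2.91 mm/hr.
Over 2.4 h: total = 2.91 × 2.4 = 6.984 ≈ 7 mm.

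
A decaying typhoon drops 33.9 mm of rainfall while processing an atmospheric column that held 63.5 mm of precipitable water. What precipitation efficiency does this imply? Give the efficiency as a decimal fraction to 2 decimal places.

ε = rainfall / PW = 33.9 / 63.5 = 0.53.

ε ≈ 0.53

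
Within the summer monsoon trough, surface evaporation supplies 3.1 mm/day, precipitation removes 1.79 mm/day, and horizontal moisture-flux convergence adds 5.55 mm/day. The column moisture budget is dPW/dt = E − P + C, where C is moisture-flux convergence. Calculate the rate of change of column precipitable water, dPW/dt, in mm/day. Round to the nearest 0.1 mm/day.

dPW/dt ≈ 6.9 mm/day

dPW/dt = E − P + C = 3.1 − 1.79 + (5.55) = 6.9 mm/day.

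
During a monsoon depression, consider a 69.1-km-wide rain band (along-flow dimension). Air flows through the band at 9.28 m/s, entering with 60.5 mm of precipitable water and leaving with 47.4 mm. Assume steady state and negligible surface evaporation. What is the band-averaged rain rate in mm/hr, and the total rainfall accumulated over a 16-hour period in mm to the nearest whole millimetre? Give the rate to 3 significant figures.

Column moisture flux per unit crosswind length is F = V × PW.
Inflow: F_in = 9.28 × 60.5 = 561.44 mm·m/s
Outflow: F_out = 9.28 × 47.4 = 439.872 mm·m/s
Steady-state rate R = (F_in − F_out)/L = (561.44 − 439.872) / 69100 m = 1.759e-03 mm/s.
R = 1.759e-03 × 3600 = 6.33 mm/hr.
Over 16 h: total = 6.33 × 16 = 101.28 ≈ 101 mm.

R ≈ 6.33 mm/hr; total ≈ 101 mm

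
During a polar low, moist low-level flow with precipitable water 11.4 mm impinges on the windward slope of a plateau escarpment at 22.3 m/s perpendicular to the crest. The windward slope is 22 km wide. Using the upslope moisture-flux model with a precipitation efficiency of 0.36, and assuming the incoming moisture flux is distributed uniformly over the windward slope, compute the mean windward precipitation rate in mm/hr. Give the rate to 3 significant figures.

R ≈ 15.0 mm/hr

Incoming column moisture flux per unit ridge length: F = V × PW = 22.3 × 11.4 = 254.22 mm·m/s.
Spread over the 22 km slope with efficiency ε = 0.36: R = ε·F/W = 0.36 × 254.22 / 22000 m = 4.160e-03 mm/s.
R = 4.160e-03 × 3600 = 15.0 mm/hr.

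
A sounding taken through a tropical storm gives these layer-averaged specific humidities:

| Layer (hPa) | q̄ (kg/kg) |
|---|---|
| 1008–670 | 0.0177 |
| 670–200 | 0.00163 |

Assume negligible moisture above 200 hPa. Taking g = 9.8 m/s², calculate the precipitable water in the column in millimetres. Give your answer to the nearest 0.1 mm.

PW ≈ 68.9 mm

Precipitable water is the column-integrated vapour mass per unit area: PW = (1/g) Σ q̄ Δp, with q in kg/kg and Δp in Pa (1 kg/m² of water = 1 mm).
Layer 1008–670 hPa: Δp = 338 hPa = 33800 Pa, q̄ = 0.0177 kg/kg → 0.0177 × 33800 / 9.8 = 61.05 mm
Layer 670–200 hPa: Δp = 470 hPa = 47000 Pa, q̄ = 0.00163 kg/kg → 0.00163 × 47000 / 9.8 = 7.82 mm
PW = 61.05 + 7.82 = 68.87 ≈ 68.9 mm.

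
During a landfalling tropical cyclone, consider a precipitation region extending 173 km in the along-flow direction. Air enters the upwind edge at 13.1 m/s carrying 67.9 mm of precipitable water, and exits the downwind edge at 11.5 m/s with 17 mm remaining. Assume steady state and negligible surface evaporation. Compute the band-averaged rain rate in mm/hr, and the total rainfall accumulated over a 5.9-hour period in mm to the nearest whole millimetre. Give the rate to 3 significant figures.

Column moisture flux per unit crosswind length is F = V × PW.
Inflow: F_in = 13.1 × 67.9 = 889.49 mm·m/s
Outflow: F_out = 11.5 × 17 = 195.5 mm·m/s
Steady-state rate R = (F_in − F_out)/L = (889.49 − 195.5) / 173000 m = 4.012e-03 mm/s.
R = 4.012e-03 × 3600 = 14.4 mm/hr.
Over 5.9 h: total = 14.4 × 5.9 = 84.96 ≈ 85 mm.

R ≈ 14.4 mm/hr; total ≈ 85 mm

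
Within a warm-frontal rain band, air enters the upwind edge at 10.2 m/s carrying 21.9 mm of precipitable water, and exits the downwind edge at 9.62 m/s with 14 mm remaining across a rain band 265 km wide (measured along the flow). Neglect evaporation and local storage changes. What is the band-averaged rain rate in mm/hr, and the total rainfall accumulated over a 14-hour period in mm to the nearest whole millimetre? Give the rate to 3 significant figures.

R ≈ 1.20 mm/hr; total ≈ 17 mm

Column moisture flux per unit crosswind length is F = V × PW.
Inflow: F_in = 10.2 × 21.9 = 223.38 mm·m/s
Outflow: F_out = 9.62 × 14 = 134.68 mm·m/s
Steady-state rate R = (F_in − F_out)/L = (223.38 − 134.68) / 265000 m = 3.347e-04 mm/s.
R = 3.347e-04 × 3600 = 1.20 mm/hr.
Over 14 h: total = 1.20 × 14 = 16.8 ≈ 17 mm.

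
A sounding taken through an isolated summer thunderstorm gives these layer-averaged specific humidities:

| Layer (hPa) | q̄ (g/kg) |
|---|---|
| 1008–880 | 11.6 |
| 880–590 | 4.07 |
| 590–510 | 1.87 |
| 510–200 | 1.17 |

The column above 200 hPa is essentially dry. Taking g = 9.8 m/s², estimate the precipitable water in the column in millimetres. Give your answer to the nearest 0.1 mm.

Precipitable water is the column-integrated vapour mass per unit area: PW = (1/g) Σ q̄ Δp, with q in kg/kg and Δp in Pa (1 kg/m² of water = 1 mm).
Layer 1008–880 hPa: Δp = 128 hPa = 12800 Pa, q̄ = 0.0116 kg/kg → 0.0116 × 12800 / 9.8 = 15.15 mm
Layer 880–590 hPa: Δp = 290 hPa = 29000 Pa, q̄ = 0.00407 kg/kg → 0.00407 × 29000 / 9.8 = 12.04 mm
Layer 590–510 hPa: Δp = 80 hPa = 8000 Pa, q̄ = 0.00187 kg/kg → 0.00187 × 8000 / 9.8 = 1.53 mm
Layer 510–200 hPa: Δp = 310 hPa = 31000 Pa, q̄ = 0.00117 kg/kg → 0.00117 × 31000 / 9.8 = 3.70 mm
PW = 15.15 + 12.04 + 1.53 + 3.70 = 32.42 ≈ 32.4 mm.

PW ≈ 32.4 mm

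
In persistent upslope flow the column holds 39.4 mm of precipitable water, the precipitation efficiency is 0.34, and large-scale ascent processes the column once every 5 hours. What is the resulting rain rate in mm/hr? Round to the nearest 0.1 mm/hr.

Each overturning extracts ε × PW = 0.34 × 39.4 = 13.396 mm.
Rate = ε·PW / τ = 13.396 / 5 h = 2.7 mm/hr.

R ≈ 2.7 mm/hr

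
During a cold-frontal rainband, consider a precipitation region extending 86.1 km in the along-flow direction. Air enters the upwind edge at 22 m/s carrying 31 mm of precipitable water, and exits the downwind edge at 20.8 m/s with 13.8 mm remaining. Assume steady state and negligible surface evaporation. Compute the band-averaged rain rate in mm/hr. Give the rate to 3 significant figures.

R ≈ 16.5 mm/hr

Column moisture flux per unit crosswind length is F = V × PW.
Inflow: F_in = 22 × 31 = 682 mm·m/s
Outflow: F_out = 20.8 × 13.8 = 287.04 mm·m/s
Steady-state rate R = (F_in − F_out)/L = (682 − 287.04) / 86100 m = 4.587e-03 mm/s.
R = 4.587e-03 × 3600 = 16.5 mm/hr.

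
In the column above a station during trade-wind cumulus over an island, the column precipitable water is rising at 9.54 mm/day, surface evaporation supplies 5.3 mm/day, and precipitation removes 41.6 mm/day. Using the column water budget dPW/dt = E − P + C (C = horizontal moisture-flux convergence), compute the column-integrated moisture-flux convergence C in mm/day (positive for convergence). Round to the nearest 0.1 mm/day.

dPW/dt = +9.54 mm/day.
C = dPW/dt − E + P = (+9.54) − 5.3 + 41.6 = 45.8 mm/day.

C ≈ 45.8 mm/day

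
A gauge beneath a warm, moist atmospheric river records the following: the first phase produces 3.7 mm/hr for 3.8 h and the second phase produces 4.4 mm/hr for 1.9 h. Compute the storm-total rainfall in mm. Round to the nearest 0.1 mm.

Total = Σ Rᵢ Δtᵢ = 3.7 × 3.8 + 4.4 × 1.9
      = 14.06 + 8.36 = 22.4 mm.

total ≈ 22.4 mm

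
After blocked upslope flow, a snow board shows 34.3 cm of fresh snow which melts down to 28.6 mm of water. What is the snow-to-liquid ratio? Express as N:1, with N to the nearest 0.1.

ratio ≈ 12.0

Ratio = snow depth / SWE = 343 mm / 28.6 mm = 12.0, i.e. 12.0:1.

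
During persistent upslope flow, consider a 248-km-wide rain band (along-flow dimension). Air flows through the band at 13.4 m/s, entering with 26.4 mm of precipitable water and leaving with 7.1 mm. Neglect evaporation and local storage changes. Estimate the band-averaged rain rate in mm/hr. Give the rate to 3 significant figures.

Column moisture flux per unit crosswind length is F = V × PW.
Inflow: F_in = 13.4 × 26.4 = 353.76 mm·m/s
Outflow: F_out = 13.4 × 7.1 = 95.14 mm·m/s
Steady-state rate R = (F_in − F_out)/L = (353.76 − 95.14) / 248000 m = 1.043e-03 mm/s.
R = 1.043e-03 × 3600 = 3.75 mm/hr.

R ≈ 3.75 mm/hr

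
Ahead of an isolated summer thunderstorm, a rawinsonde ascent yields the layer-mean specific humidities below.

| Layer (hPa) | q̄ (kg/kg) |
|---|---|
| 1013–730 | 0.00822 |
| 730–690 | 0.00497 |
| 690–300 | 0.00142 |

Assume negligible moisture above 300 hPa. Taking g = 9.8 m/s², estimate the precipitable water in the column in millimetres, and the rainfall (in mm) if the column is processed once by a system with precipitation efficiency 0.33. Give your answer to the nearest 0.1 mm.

PW ≈ 31.4 mm; rainfall ≈ 10.4 mm

Precipitable water is the column-integrated vapour mass per unit area: PW = (1/g) Σ q̄ Δp, with q in kg/kg and Δp in Pa (1 kg/m² of water = 1 mm).
Layer 1013–730 hPa: Δp = 283 hPa = 28300 Pa, q̄ = 0.00822 kg/kg → 0.00822 × 28300 / 9.8 = 23.74 mm
Layer 730–690 hPa: Δp = 40 hPa = 4000 Pa, q̄ = 0.00497 kg/kg → 0.00497 × 4000 / 9.8 = 2.03 mm
Layer 690–300 hPa: Δp = 390 hPa = 39000 Pa, q̄ = 0.00142 kg/kg → 0.00142 × 39000 / 9.8 = 5.65 mm
PW = 23.74 + 2.03 + 5.65 = 31.42 ≈ 31.4 mm.
Rainfall = ε × PW = 0.33 × 31.4 = 10.4 mm.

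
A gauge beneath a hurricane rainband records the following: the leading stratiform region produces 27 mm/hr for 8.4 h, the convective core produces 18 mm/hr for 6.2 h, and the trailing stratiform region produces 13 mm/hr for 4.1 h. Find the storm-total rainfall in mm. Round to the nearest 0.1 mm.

Total = Σ Rᵢ Δtᵢ = 27 × 8.4 + 18 × 6.2 + 13 × 4.1
      = 226.8 + 111.6 + 53.3 = 391.7 mm.

total ≈ 391.7 mm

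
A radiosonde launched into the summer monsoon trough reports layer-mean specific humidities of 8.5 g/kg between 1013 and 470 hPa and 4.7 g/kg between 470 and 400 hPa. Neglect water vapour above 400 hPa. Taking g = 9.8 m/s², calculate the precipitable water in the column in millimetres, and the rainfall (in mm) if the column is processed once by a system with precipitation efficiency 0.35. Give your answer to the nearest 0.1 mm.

PW ≈ 50.5 mm; rainfall ≈ 17.7 mm

Precipitable water is the column-integrated vapour mass per unit area: PW = (1/g) Σ q̄ Δp, with q in kg/kg and Δp in Pa (1 kg/m² of water = 1 mm).
Layer 1013–470 hPa: Δp = 543 hPa = 54300 Pa, q̄ = 0.0085 kg/kg → 0.0085 × 54300 / 9.8 = 47.10 mm
Layer 470–400 hPa: Δp = 70 hPa = 7000 Pa, q̄ = 0.0047 kg/kg → 0.0047 × 7000 / 9.8 = 3.36 mm
PW = 47.10 + 3.36 = 50.46 ≈ 50.5 mm.
Rainfall = ε × PW = 0.35 × 50.5 = 17.7 mm.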